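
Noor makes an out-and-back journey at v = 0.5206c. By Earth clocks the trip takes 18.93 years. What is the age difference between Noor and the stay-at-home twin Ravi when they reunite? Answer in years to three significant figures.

γ = 1/√(1 − 0.5206²) = 1/√0.7290 = 1.171
Noor's elapsed proper time: τ = 18.93/1.171 = 16.16 years.
Age gap = Δt − τ = 18.93 − 16.16 years.

Δt − τ = 2.77 years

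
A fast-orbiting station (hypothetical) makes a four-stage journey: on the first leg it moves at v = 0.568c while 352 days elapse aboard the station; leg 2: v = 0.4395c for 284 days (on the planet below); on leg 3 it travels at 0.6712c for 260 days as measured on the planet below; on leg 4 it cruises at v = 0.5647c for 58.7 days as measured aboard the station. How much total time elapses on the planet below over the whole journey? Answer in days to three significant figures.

Δt = 1040 days

Leg 1: γ = 1/√(1 − 0.568²) = 1/√0.6774 = 1.215; Δt_1 = 1.215 × 352 = 427.7 days.
Leg 2: 284 days is already measured on the planet below.
Leg 3: 260 days is already measured on the planet below.
Leg 4: γ = 1/√(1 − 0.5647²) = 1/√0.6811 = 1.212; Δt_4 = 1.212 × 58.7 = 71.13 days.
Total: 427.7 + 284.0 + 260.0 + 71.13 days.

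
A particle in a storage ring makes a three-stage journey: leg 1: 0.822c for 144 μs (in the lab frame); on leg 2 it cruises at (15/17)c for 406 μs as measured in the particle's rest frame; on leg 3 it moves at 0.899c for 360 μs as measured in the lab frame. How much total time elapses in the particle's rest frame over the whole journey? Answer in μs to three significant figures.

Leg 1: γ = 1/√(1 − 0.822²) = 1/√0.3243 = 1.756; τ_1 = 144/1.756 = 82.01 μs.
Leg 2: 406 μs is already measured in the particle's rest frame.
Leg 3: γ = 1/√(1 − 0.899²) = 1/√0.1918 = 2.283; τ_3 = 360/2.283 = 157.7 μs.
Total: 82.01 + 406.0 + 157.7 μs.

τ = 646 μs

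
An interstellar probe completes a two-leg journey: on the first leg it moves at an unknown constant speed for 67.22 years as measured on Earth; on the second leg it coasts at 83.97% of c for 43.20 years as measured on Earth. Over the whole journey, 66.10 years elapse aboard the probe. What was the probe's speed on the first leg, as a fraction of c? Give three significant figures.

Leg 1: speed unknown; τ_1 = 67.22/γ_1.
Leg 2: β = 0.8397; γ = 1/√(1 − 0.8397²) = 1/√0.2949 = 1.841; τ_2 = 43.20/1.841 = 23.46 years.
Total proper time: τ_1 + 23.46 = 66.10, so τ_1 = 66.10 − 23.46 = 42.64 years.
γ_1 = 67.22/42.64 = 1.576; β = √(1 − 1/γ²) = √0.5976.

β = 0.773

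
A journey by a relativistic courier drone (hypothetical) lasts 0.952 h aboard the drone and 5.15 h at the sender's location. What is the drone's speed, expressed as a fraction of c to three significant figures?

The proper time is measured aboard the drone (both events occur at the drone's location); Δt is measured at the sender's location. γ = Δt/τ = 5.15/0.952 = 5.410.
β = √(1 − 1/γ²) = √(1 − 0.03417) = √0.9658

β = 0.983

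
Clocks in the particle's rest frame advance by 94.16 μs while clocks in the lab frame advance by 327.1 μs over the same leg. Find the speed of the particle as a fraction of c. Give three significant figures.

β = 0.958

The proper time is measured in the particle's rest frame (both events occur at the particle's location); Δt is measured in the lab frame. γ = Δt/τ = 327.1/94.16 = 3.474.
β = √(1 − 1/γ²) = √(1 − 0.08287) = √0.9171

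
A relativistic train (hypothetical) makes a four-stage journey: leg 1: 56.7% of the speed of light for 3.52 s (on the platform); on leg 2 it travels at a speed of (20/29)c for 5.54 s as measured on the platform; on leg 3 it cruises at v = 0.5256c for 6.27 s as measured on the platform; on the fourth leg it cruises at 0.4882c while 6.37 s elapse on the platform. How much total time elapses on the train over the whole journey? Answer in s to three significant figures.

Leg 1: β = 0.567; γ = 1/√(1 − 0.567²) = 1/√0.6785 = 1.214; τ_1 = 3.52/1.214 = 2.899 s.
Leg 2: γ = 1/√(1 − (20/29)²) = 29/21 ≈ 1.381; τ_2 = 5.54/1.381 = 4.012 s.
Leg 3: γ = 1/√(1 − 0.5256²) = 1/√0.7237 = 1.175; τ_3 = 6.27/1.175 = 5.334 s.
Leg 4: γ = 1/√(1 − 0.4882²) = 1/√0.7617 = 1.146; τ_4 = 6.37/1.146 = 5.559 s.
Total: 2.899 + 4.012 + 5.334 + 5.559 s.

τ = 17.8 s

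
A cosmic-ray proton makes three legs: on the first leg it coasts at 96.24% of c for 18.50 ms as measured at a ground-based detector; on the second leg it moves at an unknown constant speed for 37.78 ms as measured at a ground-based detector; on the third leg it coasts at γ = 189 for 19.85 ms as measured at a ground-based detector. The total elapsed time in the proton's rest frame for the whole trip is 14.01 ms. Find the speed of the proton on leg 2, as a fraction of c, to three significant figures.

β = 0.972

Leg 1: β = 0.9624; γ = 1/√(1 − 0.9624²) = 1/√0.07379 = 3.681; τ_1 = 18.50/3.681 = 5.025 ms.
Leg 2: speed unknown; τ_2 = 37.78/γ_2.
Leg 3: γ = 189; τ_3 = 19.85/189.0 = 0.1050 ms.
Total proper time: 5.025 + τ_2 + 0.1050 = 14.01, so τ_2 = 14.01 − 5.130 = 8.880 ms.
γ_2 = 37.78/8.880 = 4.255; β = √(1 − 1/γ²) = √0.9448.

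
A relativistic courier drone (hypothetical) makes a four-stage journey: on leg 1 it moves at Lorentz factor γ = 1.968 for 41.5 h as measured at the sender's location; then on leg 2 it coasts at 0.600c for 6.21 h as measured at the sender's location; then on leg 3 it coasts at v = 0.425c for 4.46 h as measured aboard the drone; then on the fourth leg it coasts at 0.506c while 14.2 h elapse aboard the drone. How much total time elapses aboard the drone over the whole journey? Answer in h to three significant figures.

Leg 1: γ = 1.968; τ_1 = 41.5/1.968 = 21.09 h.
Leg 2: γ = 1/√(1 − 0.600²) = 5/4 = 1.250; τ_2 = 6.21/1.250 = 4.968 h.
Leg 3: 4.46 h is already measured aboard the drone.
Leg 4: 14.2 h is already measured aboard the drone.
Total: 21.09 + 4.968 + 4.460 + 14.20 h.

τ = 44.7 h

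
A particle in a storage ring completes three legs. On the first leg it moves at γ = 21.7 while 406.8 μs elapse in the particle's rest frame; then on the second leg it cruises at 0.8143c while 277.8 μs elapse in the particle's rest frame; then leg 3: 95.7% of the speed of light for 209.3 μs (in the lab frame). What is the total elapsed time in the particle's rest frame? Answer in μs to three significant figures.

τ = 745 μs

Leg 1: 406.8 μs is already measured in the particle's rest frame.
Leg 2: 277.8 μs is already measured in the particle's rest frame.
Leg 3: β = 0.957; γ = 1/√(1 − 0.957²) = 1/√0.08415 = 3.447; τ_3 = 209.3/3.447 = 60.72 μs.
Total: 406.8 + 277.8 + 60.72 μs.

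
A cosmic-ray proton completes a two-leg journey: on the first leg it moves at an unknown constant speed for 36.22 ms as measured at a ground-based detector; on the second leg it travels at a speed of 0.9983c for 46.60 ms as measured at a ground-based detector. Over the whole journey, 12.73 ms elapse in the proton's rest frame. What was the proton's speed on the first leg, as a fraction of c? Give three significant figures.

β = 0.961

Leg 1: speed unknown; τ_1 = 36.22/γ_1.
Leg 2: γ = 1/√(1 − 0.9983²) = 1/√0.003397 = 17.16; τ_2 = 46.60/17.16 = 2.716 ms.
Total proper time: τ_1 + 2.716 = 12.73, so τ_1 = 12.73 − 2.716 = 10.01 ms.
γ_1 = 36.22/10.01 = 3.617; β = √(1 − 1/γ²) = √0.9236.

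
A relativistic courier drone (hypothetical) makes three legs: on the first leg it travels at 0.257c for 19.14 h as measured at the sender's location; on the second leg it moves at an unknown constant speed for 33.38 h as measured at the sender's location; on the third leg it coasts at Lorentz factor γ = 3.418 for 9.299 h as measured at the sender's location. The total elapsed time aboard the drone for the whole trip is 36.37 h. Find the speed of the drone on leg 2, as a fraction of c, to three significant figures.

Leg 1: γ = 1/√(1 − 0.257²) = 1/√0.9340 = 1.035; τ_1 = 19.14/1.035 = 18.50 h.
Leg 2: speed unknown; τ_2 = 33.38/γ_2.
Leg 3: γ = 3.418; τ_3 = 9.299/3.418 = 2.721 h.
Total proper time: 18.50 + τ_2 + 2.721 = 36.37, so τ_2 = 36.37 − 21.22 = 15.15 h.
γ_2 = 33.38/15.15 = 2.203; β = √(1 − 1/γ²) = √0.7939.

β = 0.891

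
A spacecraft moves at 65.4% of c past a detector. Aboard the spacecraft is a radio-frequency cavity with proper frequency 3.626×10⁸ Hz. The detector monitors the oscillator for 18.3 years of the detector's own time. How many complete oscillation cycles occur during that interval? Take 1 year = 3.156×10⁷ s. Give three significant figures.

N = 1.58×10¹⁷

β = 0.654; γ = 1/√(1 − 0.654²) = 1/√0.5723 = 1.322
During 18.3 years of lab time, the oscillator's proper time advances by τ = Δt/γ = 18.3/1.322 = 13.84 years = 4.369×10⁸ s.
N = f × τ = 3.626×10⁸ × 4.369×10⁸ = 1.584×10¹⁷.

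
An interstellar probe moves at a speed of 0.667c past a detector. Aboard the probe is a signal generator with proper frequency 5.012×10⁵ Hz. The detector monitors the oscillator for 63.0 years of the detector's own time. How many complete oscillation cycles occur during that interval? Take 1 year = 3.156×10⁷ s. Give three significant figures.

N = 7.42×10¹⁴

γ = 1/√(1 − 0.667²) = 1/√0.5551 = 1.342
During 63.0 years of lab time, the oscillator's proper time advances by τ = Δt/γ = 63.0/1.342 = 46.94 years = 1.481×10⁹ s.
N = f × τ = 5.012×10⁵ × 1.481×10⁹ = 7.425×10¹⁴.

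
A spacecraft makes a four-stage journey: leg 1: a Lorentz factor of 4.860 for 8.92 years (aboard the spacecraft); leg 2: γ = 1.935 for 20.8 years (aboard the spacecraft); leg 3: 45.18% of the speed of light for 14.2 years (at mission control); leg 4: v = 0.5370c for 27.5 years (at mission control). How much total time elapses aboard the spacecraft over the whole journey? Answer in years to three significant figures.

Leg 1: 8.92 years is already measured aboard the spacecraft.
Leg 2: 20.8 years is already measured aboard the spacecraft.
Leg 3: β = 0.4518; γ = 1/√(1 − 0.4518²) = 1/√0.7959 = 1.121; τ_3 = 14.2/1.121 = 12.67 years.
Leg 4: γ = 1/√(1 − 0.5370²) = 1/√0.7116 = 1.185; τ_4 = 27.5/1.185 = 23.20 years.
Total: 8.920 + 20.80 + 12.67 + 23.20 years.

τ = 65.6 years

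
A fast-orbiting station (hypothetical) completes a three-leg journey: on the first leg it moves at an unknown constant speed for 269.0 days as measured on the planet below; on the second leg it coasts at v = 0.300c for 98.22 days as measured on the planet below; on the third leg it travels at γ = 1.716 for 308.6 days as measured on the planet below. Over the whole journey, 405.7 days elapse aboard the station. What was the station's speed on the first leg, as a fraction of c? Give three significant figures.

β = 0.871

Leg 1: speed unknown; τ_1 = 269.0/γ_1.
Leg 2: γ = 1/√(1 − 0.300²) = 1/√0.9100 = 1.048; τ_2 = 98.22/1.048 = 93.70 days.
Leg 3: γ = 1.716; τ_3 = 308.6/1.716 = 179.8 days.
Total proper time: τ_1 + 93.70 + 179.8 = 405.7, so τ_1 = 405.7 − 273.5 = 132.2 days.
γ_1 = 269.0/132.2 = 2.035; β = √(1 − 1/γ²) = √0.7586.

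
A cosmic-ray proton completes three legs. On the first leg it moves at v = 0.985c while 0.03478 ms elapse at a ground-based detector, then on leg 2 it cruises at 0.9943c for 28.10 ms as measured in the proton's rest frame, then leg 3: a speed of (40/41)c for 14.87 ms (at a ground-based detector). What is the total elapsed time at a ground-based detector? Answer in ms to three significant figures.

Leg 1: 0.03478 ms is already measured at a ground-based detector.
Leg 2: γ = 1/√(1 − 0.9943²) = 1/√0.01137 = 9.379; Δt_2 = 9.379 × 28.10 = 263.6 ms.
Leg 3: 14.87 ms is already measured at a ground-based detector.
Total: 0.03478 + 263.6 + 14.87 ms.

Δt = 278 ms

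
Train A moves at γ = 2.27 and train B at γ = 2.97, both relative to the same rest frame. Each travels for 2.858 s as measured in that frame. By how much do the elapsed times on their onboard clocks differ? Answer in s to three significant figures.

A: γ = 2.27; τ_A = 2.858/2.270 = 1.259 s.
B: γ = 2.97; τ_B = 2.858/2.970 = 0.9623 s.

|τ_A − τ_B| = 0.297 s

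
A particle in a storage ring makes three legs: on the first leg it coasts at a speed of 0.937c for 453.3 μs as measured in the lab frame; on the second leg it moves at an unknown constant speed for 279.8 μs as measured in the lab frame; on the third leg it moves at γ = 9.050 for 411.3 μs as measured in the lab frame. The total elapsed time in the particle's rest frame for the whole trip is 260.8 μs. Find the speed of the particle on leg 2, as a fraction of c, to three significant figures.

Leg 1: γ = 1/√(1 − 0.937²) = 1/√0.1220 = 2.863; τ_1 = 453.3/2.863 = 158.4 μs.
Leg 2: speed unknown; τ_2 = 279.8/γ_2.
Leg 3: γ = 9.050; τ_3 = 411.3/9.050 = 45.45 μs.
Total proper time: 158.4 + τ_2 + 45.45 = 260.8, so τ_2 = 260.8 − 203.8 = 57.00 μs.
γ_2 = 279.8/57.00 = 4.909; β = √(1 − 1/γ²) = √0.9585.

β = 0.979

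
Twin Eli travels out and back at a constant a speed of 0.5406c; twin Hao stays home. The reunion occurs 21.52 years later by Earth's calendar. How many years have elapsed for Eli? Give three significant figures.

γ = 1/√(1 − 0.5406²) = 1/√0.7078 = 1.189
Eli's clock measures proper time along the trip: τ = Δt/γ = 21.52/1.189 years.

τ = 18.1 years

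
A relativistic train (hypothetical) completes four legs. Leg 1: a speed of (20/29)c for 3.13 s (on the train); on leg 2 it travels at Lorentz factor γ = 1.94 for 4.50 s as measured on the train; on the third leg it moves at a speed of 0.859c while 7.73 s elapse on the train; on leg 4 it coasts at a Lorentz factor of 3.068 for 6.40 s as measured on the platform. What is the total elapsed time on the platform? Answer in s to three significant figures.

Leg 1: γ = 1/√(1 − (20/29)²) = 29/21 ≈ 1.381; Δt_1 = 1.381 × 3.13 = 4.322 s.
Leg 2: γ = 1.94; Δt_2 = 1.940 × 4.50 = 8.730 s.
Leg 3: γ = 1/√(1 − 0.859²) = 1/√0.2621 = 1.953; Δt_3 = 1.953 × 7.73 = 15.10 s.
Leg 4: 6.40 s is already measured on the platform.
Total: 4.322 + 8.730 + 15.10 + 6.400 s.

Δt = 34.6 s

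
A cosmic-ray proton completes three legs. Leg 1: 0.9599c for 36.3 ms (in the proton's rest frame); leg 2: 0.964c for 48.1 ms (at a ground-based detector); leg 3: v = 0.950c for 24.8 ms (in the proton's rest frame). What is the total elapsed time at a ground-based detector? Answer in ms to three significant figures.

Leg 1: γ = 1/√(1 − 0.9599²) = 1/√0.07859 = 3.567; Δt_1 = 3.567 × 36.3 = 129.5 ms.
Leg 2: 48.1 ms is already measured at a ground-based detector.
Leg 3: γ = 1/√(1 − 0.950²) = 1/√0.09750 = 3.203; Δt_3 = 3.203 × 24.8 = 79.42 ms.
Total: 129.5 + 48.10 + 79.42 ms.

Δt = 257 ms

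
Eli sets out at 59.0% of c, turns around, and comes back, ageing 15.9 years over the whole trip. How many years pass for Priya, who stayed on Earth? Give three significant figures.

Δt = 19.7 years

β = 0.590; γ = 1/√(1 − 0.590²) = 1/√0.6519 = 1.239
Earth-frame duration is the dilated interval: Δt = γτ = 1.239 × 15.9 years.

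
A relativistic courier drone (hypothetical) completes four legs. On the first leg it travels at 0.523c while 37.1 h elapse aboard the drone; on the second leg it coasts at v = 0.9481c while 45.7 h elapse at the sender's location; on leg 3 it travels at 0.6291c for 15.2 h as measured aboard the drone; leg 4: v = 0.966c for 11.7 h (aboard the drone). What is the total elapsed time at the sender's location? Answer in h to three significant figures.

Δt = 154 h

Leg 1: γ = 1/√(1 − 0.523²) = 1/√0.7265 = 1.173; Δt_1 = 1.173 × 37.1 = 43.53 h.
Leg 2: 45.7 h is already measured at the sender's location.
Leg 3: γ = 1/√(1 − 0.6291²) = 1/√0.6042 = 1.286; Δt_3 = 1.286 × 15.2 = 19.55 h.
Leg 4: γ = 1/√(1 − 0.966²) = 1/√0.06684 = 3.868; Δt_4 = 3.868 × 11.7 = 45.25 h.
Total: 43.53 + 45.70 + 19.55 + 45.25 h.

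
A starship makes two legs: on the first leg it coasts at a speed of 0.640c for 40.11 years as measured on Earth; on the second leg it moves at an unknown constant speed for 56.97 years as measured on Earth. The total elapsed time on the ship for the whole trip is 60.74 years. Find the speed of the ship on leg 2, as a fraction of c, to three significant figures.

Leg 1: γ = 1/√(1 − 0.640²) = 1/√0.5904 = 1.301; τ_1 = 40.11/1.301 = 30.82 years.
Leg 2: speed unknown; τ_2 = 56.97/γ_2.
Total proper time: 30.82 + τ_2 = 60.74, so τ_2 = 60.74 − 30.82 = 29.92 years.
γ_2 = 56.97/29.92 = 1.904; β = √(1 − 1/γ²) = √0.7242.

β = 0.851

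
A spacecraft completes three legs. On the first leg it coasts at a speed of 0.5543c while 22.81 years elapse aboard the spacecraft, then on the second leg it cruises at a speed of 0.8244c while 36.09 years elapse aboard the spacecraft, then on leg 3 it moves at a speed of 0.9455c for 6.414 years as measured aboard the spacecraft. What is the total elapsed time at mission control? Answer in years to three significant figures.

Leg 1: γ = 1/√(1 − 0.5543²) = 1/√0.6928 = 1.201; Δt_1 = 1.201 × 22.81 = 27.41 years.
Leg 2: γ = 1/√(1 − 0.8244²) = 1/√0.3204 = 1.767; Δt_2 = 1.767 × 36.09 = 63.76 years.
Leg 3: γ = 1/√(1 − 0.9455²) = 1/√0.1060 = 3.071; Δt_3 = 3.071 × 6.414 = 19.70 years.
Total: 27.41 + 63.76 + 19.70 years.

Δt = 111 years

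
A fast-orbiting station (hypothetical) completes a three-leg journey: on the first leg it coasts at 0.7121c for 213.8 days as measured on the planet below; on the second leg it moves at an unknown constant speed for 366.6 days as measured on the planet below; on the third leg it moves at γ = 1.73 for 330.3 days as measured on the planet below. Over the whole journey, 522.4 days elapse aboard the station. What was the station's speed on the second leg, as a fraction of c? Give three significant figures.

β = 0.869

Leg 1: γ = 1/√(1 − 0.7121²) = 1/√0.4929 = 1.424; τ_1 = 213.8/1.424 = 150.1 days.
Leg 2: speed unknown; τ_2 = 366.6/γ_2.
Leg 3: γ = 1.73; τ_3 = 330.3/1.730 = 190.9 days.
Total proper time: 150.1 + τ_2 + 190.9 = 522.4, so τ_2 = 522.4 − 341.0 = 181.4 days.
γ_2 = 366.6/181.4 = 2.021; β = √(1 − 1/γ²) = √0.7552.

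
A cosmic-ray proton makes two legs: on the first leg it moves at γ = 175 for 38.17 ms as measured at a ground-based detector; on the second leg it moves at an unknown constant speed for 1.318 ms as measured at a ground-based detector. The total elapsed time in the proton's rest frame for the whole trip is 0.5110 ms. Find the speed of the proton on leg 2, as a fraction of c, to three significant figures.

β = 0.975

Leg 1: γ = 175; τ_1 = 38.17/175.0 = 0.2181 ms.
Leg 2: speed unknown; τ_2 = 1.318/γ_2.
Total proper time: 0.2181 + τ_2 = 0.5110, so τ_2 = 0.5110 − 0.2181 = 0.2929 ms.
γ_2 = 1.318/0.2929 = 4.500; β = √(1 − 1/γ²) = √0.9506.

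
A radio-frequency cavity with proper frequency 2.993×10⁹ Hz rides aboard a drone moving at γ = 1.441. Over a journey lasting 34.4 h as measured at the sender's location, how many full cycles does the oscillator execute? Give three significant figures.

N = 2.57×10¹⁴

γ = 1.441
The oscillator's own cycle count is N = f × τ where τ is the proper time aboard the drone. τ = Δt/γ = 34.4/1.441 = 23.87 h = 8.594×10⁴ s.
N = 2.993×10⁹ × 8.594×10⁴ = 2.572×10¹⁴.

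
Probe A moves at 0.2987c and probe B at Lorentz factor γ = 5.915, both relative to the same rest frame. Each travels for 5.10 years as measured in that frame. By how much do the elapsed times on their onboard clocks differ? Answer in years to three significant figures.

A: γ = 1/√(1 − 0.2987²) = 1/√0.9108 = 1.048; τ_A = 5.10/1.048 = 4.867 years.
B: γ = 5.915; τ_B = 5.10/5.915 = 0.8622 years.

|τ_A − τ_B| = 4.00 years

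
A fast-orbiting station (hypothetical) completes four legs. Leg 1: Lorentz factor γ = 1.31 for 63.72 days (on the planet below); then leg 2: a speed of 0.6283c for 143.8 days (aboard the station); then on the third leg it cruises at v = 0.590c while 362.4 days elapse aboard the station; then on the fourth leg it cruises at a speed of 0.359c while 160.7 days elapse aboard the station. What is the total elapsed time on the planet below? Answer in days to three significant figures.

Leg 1: 63.72 days is already measured on the planet below.
Leg 2: γ = 1/√(1 − 0.6283²) = 1/√0.6052 = 1.285; Δt_2 = 1.285 × 143.8 = 184.8 days.
Leg 3: γ = 1/√(1 − 0.590²) = 1/√0.6519 = 1.239; Δt_3 = 1.239 × 362.4 = 448.8 days.
Leg 4: γ = 1/√(1 − 0.359²) = 1/√0.8711 = 1.071; Δt_4 = 1.071 × 160.7 = 172.2 days.
Total: 63.72 + 184.8 + 448.8 + 172.2 days.

Δt = 870 days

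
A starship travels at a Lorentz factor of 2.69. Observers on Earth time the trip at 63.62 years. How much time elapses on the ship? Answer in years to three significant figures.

γ = 2.69
The interval measured on Earth is the dilated one; the clock on the ship measures the proper time τ = Δt/γ = 63.62/2.690 years.

τ = 23.7 years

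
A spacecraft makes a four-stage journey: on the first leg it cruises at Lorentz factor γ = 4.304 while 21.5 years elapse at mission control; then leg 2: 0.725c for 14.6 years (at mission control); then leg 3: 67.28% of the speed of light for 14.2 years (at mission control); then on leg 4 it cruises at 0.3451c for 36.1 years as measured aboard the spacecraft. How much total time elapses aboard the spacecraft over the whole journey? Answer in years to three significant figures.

Leg 1: γ = 4.304; τ_1 = 21.5/4.304 = 4.995 years.
Leg 2: γ = 1/√(1 − 0.725²) = 1/√0.4744 = 1.452; τ_2 = 14.6/1.452 = 10.06 years.
Leg 3: β = 0.6728; γ = 1/√(1 − 0.6728²) = 1/√0.5473 = 1.352; τ_3 = 14.2/1.352 = 10.51 years.
Leg 4: 36.1 years is already measured aboard the spacecraft.
Total: 4.995 + 10.06 + 10.51 + 36.10 years.

τ = 61.7 years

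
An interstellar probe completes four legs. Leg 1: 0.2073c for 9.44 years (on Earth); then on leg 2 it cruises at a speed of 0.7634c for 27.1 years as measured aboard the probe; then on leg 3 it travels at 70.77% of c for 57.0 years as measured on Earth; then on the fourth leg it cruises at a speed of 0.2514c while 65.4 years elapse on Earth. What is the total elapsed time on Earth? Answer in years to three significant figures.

Leg 1: 9.44 years is already measured on Earth.
Leg 2: γ = 1/√(1 − 0.7634²) = 1/√0.4172 = 1.548; Δt_2 = 1.548 × 27.1 = 41.96 years.
Leg 3: 57.0 years is already measured on Earth.
Leg 4: 65.4 years is already measured on Earth.
Total: 9.440 + 41.96 + 57.00 + 65.40 years.

Δt = 174 years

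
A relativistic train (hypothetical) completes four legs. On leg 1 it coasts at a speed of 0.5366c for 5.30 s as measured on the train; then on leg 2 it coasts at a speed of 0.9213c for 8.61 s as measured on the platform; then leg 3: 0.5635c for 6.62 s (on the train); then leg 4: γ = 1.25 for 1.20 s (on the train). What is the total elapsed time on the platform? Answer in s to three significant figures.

Leg 1: γ = 1/√(1 − 0.5366²) = 1/√0.7121 = 1.185; Δt_1 = 1.185 × 5.30 = 6.281 s.
Leg 2: 8.61 s is already measured on the platform.
Leg 3: γ = 1/√(1 − 0.5635²) = 1/√0.6825 = 1.210; Δt_3 = 1.210 × 6.62 = 8.013 s.
Leg 4: γ = 1.25; Δt_4 = 1.250 × 1.20 = 1.500 s.
Total: 6.281 + 8.610 + 8.013 + 1.500 s.

Δt = 24.4 s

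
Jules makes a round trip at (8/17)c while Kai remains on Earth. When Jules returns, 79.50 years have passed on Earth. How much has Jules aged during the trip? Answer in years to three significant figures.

γ = 1/√(1 − (8/17)²) = 17/15 ≈ 1.133
Jules's clock measures proper time along the trip: τ = Δt/γ = 79.50/1.133 years.

τ = 70.1 years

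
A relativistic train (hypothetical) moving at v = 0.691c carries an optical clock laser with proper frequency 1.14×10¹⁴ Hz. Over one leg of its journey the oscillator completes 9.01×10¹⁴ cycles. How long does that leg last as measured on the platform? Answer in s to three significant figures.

γ = 1/√(1 − 0.691²) = 1/√0.5225 = 1.383
Proper time for N cycles: τ = N/f = 9.01×10¹⁴/(1.14×10¹⁴) = 7.904×10⁰ s = 7.904 s.
Lab-frame duration Δt = γτ = 1.383 × 7.904 = 10.93 s.

Δt = 10.9 s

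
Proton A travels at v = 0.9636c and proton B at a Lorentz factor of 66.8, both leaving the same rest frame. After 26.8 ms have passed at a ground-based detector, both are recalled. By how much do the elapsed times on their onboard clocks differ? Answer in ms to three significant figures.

|τ_A − τ_B| = 6.76 ms

A: γ = 1/√(1 − 0.9636²) = 1/√0.07148 = 3.740; τ_A = 26.8/3.740 = 7.165 ms.
B: γ = 66.8; τ_B = 26.8/66.80 = 0.4012 ms.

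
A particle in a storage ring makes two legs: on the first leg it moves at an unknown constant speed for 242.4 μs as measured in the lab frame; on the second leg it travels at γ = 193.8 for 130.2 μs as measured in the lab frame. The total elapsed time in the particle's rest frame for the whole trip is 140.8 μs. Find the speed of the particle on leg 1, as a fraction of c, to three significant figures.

Leg 1: speed unknown; τ_1 = 242.4/γ_1.
Leg 2: γ = 193.8; τ_2 = 130.2/193.8 = 0.6718 μs.
Total proper time: τ_1 + 0.6718 = 140.8, so τ_1 = 140.8 − 0.6718 = 140.1 μs.
γ_1 = 242.4/140.1 = 1.730; β = √(1 − 1/γ²) = √0.6658.

β = 0.816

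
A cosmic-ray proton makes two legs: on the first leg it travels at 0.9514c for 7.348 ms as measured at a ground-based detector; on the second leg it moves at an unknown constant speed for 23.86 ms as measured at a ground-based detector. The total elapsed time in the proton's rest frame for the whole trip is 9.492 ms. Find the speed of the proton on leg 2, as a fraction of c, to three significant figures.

β = 0.953

Leg 1: γ = 1/√(1 − 0.9514²) = 1/√0.09484 = 3.247; τ_1 = 7.348/3.247 = 2.263 ms.
Leg 2: speed unknown; τ_2 = 23.86/γ_2.
Total proper time: 2.263 + τ_2 = 9.492, so τ_2 = 9.492 − 2.263 = 7.229 ms.
γ_2 = 23.86/7.229 = 3.301; β = √(1 − 1/γ²) = √0.9082.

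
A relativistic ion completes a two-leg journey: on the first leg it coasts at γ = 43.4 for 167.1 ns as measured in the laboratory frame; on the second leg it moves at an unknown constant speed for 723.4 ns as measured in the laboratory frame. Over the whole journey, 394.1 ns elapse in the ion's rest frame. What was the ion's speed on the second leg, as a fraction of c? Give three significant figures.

Leg 1: γ = 43.4; τ_1 = 167.1/43.40 = 3.850 ns.
Leg 2: speed unknown; τ_2 = 723.4/γ_2.
Total proper time: 3.850 + τ_2 = 394.1, so τ_2 = 394.1 − 3.850 = 390.2 ns.
γ_2 = 723.4/390.2 = 1.854; β = √(1 − 1/γ²) = √0.7090.

β = 0.842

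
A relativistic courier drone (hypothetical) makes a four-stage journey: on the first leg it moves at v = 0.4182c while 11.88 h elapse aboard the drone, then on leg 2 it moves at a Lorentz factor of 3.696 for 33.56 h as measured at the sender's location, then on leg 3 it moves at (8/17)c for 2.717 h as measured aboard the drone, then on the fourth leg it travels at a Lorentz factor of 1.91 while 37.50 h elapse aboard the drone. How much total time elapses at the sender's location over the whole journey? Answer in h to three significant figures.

Δt = 121 h

Leg 1: γ = 1/√(1 − 0.4182²) = 1/√0.8251 = 1.101; Δt_1 = 1.101 × 11.88 = 13.08 h.
Leg 2: 33.56 h is already measured at the sender's location.
Leg 3: γ = 1/√(1 − (8/17)²) = 17/15 ≈ 1.133; Δt_3 = 1.133 × 2.717 = 3.079 h.
Leg 4: γ = 1.91; Δt_4 = 1.910 × 37.50 = 71.62 h.
Total: 13.08 + 33.56 + 3.079 + 71.62 h.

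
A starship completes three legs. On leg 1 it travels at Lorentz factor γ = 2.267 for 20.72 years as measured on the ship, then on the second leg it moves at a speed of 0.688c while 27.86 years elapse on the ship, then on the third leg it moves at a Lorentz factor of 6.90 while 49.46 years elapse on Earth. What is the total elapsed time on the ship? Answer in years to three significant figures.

τ = 55.7 years

Leg 1: 20.72 years is already measured on the ship.
Leg 2: 27.86 years is already measured on the ship.
Leg 3: γ = 6.90; τ_3 = 49.46/6.900 = 7.168 years.
Total: 20.72 + 27.86 + 7.168 years.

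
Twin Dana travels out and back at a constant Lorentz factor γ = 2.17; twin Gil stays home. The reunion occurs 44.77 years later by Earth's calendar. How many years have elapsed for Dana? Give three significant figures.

γ = 2.17
Dana's clock measures proper time along the trip: τ = Δt/γ = 44.77/2.170 years.

τ = 20.6 years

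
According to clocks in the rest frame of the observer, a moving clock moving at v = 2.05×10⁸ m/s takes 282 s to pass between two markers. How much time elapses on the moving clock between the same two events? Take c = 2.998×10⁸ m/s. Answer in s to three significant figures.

β = 2.05×10⁸/2.998×10⁸ = 0.6838; γ = 1/√(1 − 0.6838²) = 1.370
The interval measured in the rest frame of the observer is the dilated one; the clock on the moving clock measures the proper time τ = Δt/γ = 282/1.370 s.

τ = 206 s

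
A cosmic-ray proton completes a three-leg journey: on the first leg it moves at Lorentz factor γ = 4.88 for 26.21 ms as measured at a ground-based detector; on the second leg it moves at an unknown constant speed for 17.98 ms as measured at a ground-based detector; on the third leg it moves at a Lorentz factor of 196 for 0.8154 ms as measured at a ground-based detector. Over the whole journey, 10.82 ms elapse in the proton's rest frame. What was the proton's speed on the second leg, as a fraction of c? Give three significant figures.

Leg 1: γ = 4.88; τ_1 = 26.21/4.880 = 5.371 ms.
Leg 2: speed unknown; τ_2 = 17.98/γ_2.
Leg 3: γ = 196; τ_3 = 0.8154/196.0 = 0.004160 ms.
Total proper time: 5.371 + τ_2 + 0.004160 = 10.82, so τ_2 = 10.82 − 5.375 = 5.445 ms.
γ_2 = 17.98/5.445 = 3.302; β = √(1 − 1/γ²) = √0.9083.

β = 0.953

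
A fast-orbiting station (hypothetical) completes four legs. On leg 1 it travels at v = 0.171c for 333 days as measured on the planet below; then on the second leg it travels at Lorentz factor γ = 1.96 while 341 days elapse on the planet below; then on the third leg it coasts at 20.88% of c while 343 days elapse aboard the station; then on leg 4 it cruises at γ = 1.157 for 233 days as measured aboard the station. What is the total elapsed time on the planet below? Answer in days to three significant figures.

Δt = 1290 days

Leg 1: 333 days is already measured on the planet below.
Leg 2: 341 days is already measured on the planet below.
Leg 3: β = 0.2088; γ = 1/√(1 − 0.2088²) = 1/√0.9564 = 1.023; Δt_3 = 1.023 × 343 = 350.7 days.
Leg 4: γ = 1.157; Δt_4 = 1.157 × 233 = 269.6 days.
Total: 333.0 + 341.0 + 350.7 + 269.6 days.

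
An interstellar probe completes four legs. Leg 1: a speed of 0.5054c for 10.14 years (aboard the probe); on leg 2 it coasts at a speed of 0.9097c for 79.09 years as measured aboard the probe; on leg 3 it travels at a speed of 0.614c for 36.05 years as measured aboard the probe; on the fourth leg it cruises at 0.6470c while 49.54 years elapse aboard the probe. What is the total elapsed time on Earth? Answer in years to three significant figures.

Δt = 313 years

Leg 1: γ = 1/√(1 − 0.5054²) = 1/√0.7446 = 1.159; Δt_1 = 1.159 × 10.14 = 11.75 years.
Leg 2: γ = 1/√(1 − 0.9097²) = 1/√0.1724 = 2.408; Δt_2 = 2.408 × 79.09 = 190.5 years.
Leg 3: γ = 1/√(1 − 0.614²) = 1/√0.6230 = 1.267; Δt_3 = 1.267 × 36.05 = 45.67 years.
Leg 4: γ = 1/√(1 − 0.6470²) = 1/√0.5814 = 1.311; Δt_4 = 1.311 × 49.54 = 64.97 years.
Total: 11.75 + 190.5 + 45.67 + 64.97 years.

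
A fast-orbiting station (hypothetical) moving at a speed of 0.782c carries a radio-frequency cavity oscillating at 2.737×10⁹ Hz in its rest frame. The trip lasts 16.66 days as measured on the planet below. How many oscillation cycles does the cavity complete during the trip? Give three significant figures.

N = 2.46×10¹⁵

γ = 1/√(1 − 0.782²) = 1/√0.3885 = 1.604
The oscillator's own cycle count is N = f × τ where τ is the proper time aboard the station. τ = Δt/γ = 16.66/1.604 = 10.38 days = 8.972×10⁵ s.
N = 2.737×10⁹ × 8.972×10⁵ = 2.456×10¹⁵.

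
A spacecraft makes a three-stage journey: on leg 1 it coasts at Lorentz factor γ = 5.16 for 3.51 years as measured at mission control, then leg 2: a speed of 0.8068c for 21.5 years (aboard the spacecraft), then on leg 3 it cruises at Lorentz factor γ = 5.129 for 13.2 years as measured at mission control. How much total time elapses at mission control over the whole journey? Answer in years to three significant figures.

Leg 1: 3.51 years is already measured at mission control.
Leg 2: γ = 1/√(1 − 0.8068²) = 1/√0.3491 = 1.693; Δt_2 = 1.693 × 21.5 = 36.39 years.
Leg 3: 13.2 years is already measured at mission control.
Total: 3.510 + 36.39 + 13.20 years.

Δt = 53.1 years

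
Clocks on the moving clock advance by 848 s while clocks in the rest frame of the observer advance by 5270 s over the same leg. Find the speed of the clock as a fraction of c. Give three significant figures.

β = 0.987

The proper time is measured on the moving clock (both events occur at the clock's location); Δt is measured in the rest frame of the observer. γ = Δt/τ = 5270/848 = 6.215.
β = √(1 − 1/γ²) = √(1 − 0.02589) = √0.9741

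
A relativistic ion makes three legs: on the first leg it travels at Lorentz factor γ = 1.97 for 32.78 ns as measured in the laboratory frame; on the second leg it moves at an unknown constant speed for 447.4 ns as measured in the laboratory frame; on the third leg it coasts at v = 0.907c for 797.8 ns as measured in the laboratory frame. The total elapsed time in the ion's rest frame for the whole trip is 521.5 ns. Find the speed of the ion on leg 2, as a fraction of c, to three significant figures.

β = 0.926

Leg 1: γ = 1.97; τ_1 = 32.78/1.970 = 16.64 ns.
Leg 2: speed unknown; τ_2 = 447.4/γ_2.
Leg 3: γ = 1/√(1 − 0.907²) = 1/√0.1774 = 2.375; τ_3 = 797.8/2.375 = 336.0 ns.
Total proper time: 16.64 + τ_2 + 336.0 = 521.5, so τ_2 = 521.5 − 352.6 = 168.9 ns.
γ_2 = 447.4/168.9 = 2.649; β = √(1 − 1/γ²) = √0.8575.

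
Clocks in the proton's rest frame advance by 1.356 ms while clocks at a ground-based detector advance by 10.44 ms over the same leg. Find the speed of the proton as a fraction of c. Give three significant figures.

The proper time is measured in the proton's rest frame (both events occur at the proton's location); Δt is measured at a ground-based detector. γ = Δt/τ = 10.44/1.356 = 7.699.
β = √(1 − 1/γ²) = √(1 − 0.01687) = √0.9831

β = 0.992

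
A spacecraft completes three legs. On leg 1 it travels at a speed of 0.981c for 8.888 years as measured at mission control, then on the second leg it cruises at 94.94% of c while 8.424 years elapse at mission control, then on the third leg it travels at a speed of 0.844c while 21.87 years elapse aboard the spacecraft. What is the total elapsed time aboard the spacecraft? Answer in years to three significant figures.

τ = 26.2 years

Leg 1: γ = 1/√(1 − 0.981²) = 1/√0.03764 = 5.154; τ_1 = 8.888/5.154 = 1.724 years.
Leg 2: β = 0.9494; γ = 1/√(1 − 0.9494²) = 1/√0.09864 = 3.184; τ_2 = 8.424/3.184 = 2.646 years.
Leg 3: 21.87 years is already measured aboard the spacecraft.
Total: 1.724 + 2.646 + 21.87 years.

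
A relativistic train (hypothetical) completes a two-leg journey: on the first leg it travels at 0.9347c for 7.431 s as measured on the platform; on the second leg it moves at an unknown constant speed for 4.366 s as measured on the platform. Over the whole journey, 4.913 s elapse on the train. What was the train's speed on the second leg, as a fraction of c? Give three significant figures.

Leg 1: γ = 1/√(1 − 0.9347²) = 1/√0.1263 = 2.813; τ_1 = 7.431/2.813 = 2.641 s.
Leg 2: speed unknown; τ_2 = 4.366/γ_2.
Total proper time: 2.641 + τ_2 = 4.913, so τ_2 = 4.913 − 2.641 = 2.272 s.
γ_2 = 4.366/2.272 = 1.922; β = √(1 − 1/γ²) = √0.7293.

β = 0.854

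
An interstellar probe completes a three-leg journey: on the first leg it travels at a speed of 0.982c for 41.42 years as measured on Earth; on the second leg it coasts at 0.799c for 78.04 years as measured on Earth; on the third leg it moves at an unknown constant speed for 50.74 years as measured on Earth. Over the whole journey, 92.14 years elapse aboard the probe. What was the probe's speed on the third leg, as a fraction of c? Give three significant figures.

Leg 1: γ = 1/√(1 − 0.982²) = 1/√0.03568 = 5.294; τ_1 = 41.42/5.294 = 7.823 years.
Leg 2: γ = 1/√(1 − 0.799²) = 1/√0.3616 = 1.663; τ_2 = 78.04/1.663 = 46.93 years.
Leg 3: speed unknown; τ_3 = 50.74/γ_3.
Total proper time: 7.823 + 46.93 + τ_3 = 92.14, so τ_3 = 92.14 − 54.75 = 37.39 years.
γ_3 = 50.74/37.39 = 1.357; β = √(1 − 1/γ²) = √0.4570.

β = 0.676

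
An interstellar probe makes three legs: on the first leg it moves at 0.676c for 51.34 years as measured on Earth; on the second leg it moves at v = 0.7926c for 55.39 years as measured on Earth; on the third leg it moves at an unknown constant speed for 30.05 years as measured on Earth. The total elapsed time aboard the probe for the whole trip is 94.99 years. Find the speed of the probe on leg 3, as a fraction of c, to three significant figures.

β = 0.628

Leg 1: γ = 1/√(1 − 0.676²) = 1/√0.5430 = 1.357; τ_1 = 51.34/1.357 = 37.83 years.
Leg 2: γ = 1/√(1 − 0.7926²) = 1/√0.3718 = 1.640; τ_2 = 55.39/1.640 = 33.77 years.
Leg 3: speed unknown; τ_3 = 30.05/γ_3.
Total proper time: 37.83 + 33.77 + τ_3 = 94.99, so τ_3 = 94.99 − 71.61 = 23.38 years.
γ_3 = 30.05/23.38 = 1.285; β = √(1 − 1/γ²) = √0.3945.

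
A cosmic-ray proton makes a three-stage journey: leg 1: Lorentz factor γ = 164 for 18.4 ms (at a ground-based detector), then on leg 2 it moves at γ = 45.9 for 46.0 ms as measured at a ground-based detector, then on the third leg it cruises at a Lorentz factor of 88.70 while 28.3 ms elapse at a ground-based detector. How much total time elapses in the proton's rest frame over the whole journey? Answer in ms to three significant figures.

Leg 1: γ = 164; τ_1 = 18.4/164.0 = 0.1122 ms.
Leg 2: γ = 45.9; τ_2 = 46.0/45.90 = 1.002 ms.
Leg 3: γ = 88.70; τ_3 = 28.3/88.70 = 0.3191 ms.
Total: 0.1122 + 1.002 + 0.3191 ms.

τ = 1.43 ms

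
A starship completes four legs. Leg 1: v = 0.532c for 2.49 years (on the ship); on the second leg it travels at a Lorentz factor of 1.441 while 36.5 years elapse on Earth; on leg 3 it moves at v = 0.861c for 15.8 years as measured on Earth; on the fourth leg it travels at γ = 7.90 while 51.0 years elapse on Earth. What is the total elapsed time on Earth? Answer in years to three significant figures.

Leg 1: γ = 1/√(1 − 0.532²) = 1/√0.7170 = 1.181; Δt_1 = 1.181 × 2.49 = 2.941 years.
Leg 2: 36.5 years is already measured on Earth.
Leg 3: 15.8 years is already measured on Earth.
Leg 4: 51.0 years is already measured on Earth.
Total: 2.941 + 36.50 + 15.80 + 51.00 years.

Δt = 106 years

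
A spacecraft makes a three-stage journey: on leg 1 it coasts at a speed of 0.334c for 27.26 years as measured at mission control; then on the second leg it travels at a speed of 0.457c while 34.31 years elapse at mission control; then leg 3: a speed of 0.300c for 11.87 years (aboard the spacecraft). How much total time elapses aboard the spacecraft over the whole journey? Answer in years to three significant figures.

Leg 1: γ = 1/√(1 − 0.334²) = 1/√0.8884 = 1.061; τ_1 = 27.26/1.061 = 25.69 years.
Leg 2: γ = 1/√(1 − 0.457²) = 1/√0.7912 = 1.124; τ_2 = 34.31/1.124 = 30.52 years.
Leg 3: 11.87 years is already measured aboard the spacecraft.
Total: 25.69 + 30.52 + 11.87 years.

τ = 68.1 years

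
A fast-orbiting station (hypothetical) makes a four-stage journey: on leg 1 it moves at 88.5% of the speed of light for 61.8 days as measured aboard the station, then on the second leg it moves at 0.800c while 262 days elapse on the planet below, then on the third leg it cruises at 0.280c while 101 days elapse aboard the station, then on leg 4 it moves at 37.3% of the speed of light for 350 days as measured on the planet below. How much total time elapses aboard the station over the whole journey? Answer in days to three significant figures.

Leg 1: 61.8 days is already measured aboard the station.
Leg 2: γ = 1/√(1 − 0.800²) = 1/√0.3600 = 1.667; τ_2 = 262/1.667 = 157.2 days.
Leg 3: 101 days is already measured aboard the station.
Leg 4: β = 0.373; γ = 1/√(1 − 0.373²) = 1/√0.8609 = 1.078; τ_4 = 350/1.078 = 324.7 days.
Total: 61.80 + 157.2 + 101.0 + 324.7 days.

τ = 645 days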